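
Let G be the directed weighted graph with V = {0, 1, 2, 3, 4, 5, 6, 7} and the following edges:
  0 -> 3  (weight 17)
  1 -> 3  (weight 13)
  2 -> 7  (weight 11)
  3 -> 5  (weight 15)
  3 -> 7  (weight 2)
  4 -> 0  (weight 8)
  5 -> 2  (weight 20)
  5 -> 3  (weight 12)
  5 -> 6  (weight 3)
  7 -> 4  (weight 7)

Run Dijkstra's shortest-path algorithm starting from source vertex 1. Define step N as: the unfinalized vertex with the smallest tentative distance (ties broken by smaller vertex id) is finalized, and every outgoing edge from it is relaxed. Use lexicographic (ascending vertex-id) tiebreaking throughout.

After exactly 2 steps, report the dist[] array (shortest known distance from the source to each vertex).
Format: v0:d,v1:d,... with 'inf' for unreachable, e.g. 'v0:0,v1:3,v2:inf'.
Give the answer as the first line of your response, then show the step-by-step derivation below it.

v0:inf,v1:0,v2:inf,v3:13,v4:inf,v5:28,v6:inf,v7:15

step 1: dist = v0:inf,v1:0,v2:inf,v3:13,v4:inf,v5:inf,v6:inf,v7:inf
step 2: dist = v0:inf,v1:0,v2:inf,v3:13,v4:inf,v5:28,v6:inf,v7:15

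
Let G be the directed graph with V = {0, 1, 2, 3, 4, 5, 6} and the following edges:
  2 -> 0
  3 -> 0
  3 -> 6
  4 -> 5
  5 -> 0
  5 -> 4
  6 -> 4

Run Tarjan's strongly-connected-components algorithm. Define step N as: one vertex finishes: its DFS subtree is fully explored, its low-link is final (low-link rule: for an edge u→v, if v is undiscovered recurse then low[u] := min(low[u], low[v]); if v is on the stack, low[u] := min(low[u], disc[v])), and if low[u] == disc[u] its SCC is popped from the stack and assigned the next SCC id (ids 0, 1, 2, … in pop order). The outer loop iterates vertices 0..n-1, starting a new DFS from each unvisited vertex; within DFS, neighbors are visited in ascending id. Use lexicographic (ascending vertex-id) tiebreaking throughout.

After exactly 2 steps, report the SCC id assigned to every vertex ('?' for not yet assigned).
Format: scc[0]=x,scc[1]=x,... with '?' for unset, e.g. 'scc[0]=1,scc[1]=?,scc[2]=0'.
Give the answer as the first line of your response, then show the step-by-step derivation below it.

scc[0]=0,scc[1]=1,scc[2]=?,scc[3]=?,scc[4]=?,scc[5]=?,scc[6]=?

step 1: low=(low[0]=0,low[1]=?,low[2]=?,low[3]=?,low[4]=?,low[5]=?,low[6]=?); scc=(scc[0]=0,scc[1]=?,scc[2]=?,scc[3]=?,scc[4]=?,scc[5]=?,scc[6]=?)
step 2: low=(low[0]=0,low[1]=1,low[2]=?,low[3]=?,low[4]=?,low[5]=?,low[6]=?); scc=(scc[0]=0,scc[1]=1,scc[2]=?,scc[3]=?,scc[4]=?,scc[5]=?,scc[6]=?)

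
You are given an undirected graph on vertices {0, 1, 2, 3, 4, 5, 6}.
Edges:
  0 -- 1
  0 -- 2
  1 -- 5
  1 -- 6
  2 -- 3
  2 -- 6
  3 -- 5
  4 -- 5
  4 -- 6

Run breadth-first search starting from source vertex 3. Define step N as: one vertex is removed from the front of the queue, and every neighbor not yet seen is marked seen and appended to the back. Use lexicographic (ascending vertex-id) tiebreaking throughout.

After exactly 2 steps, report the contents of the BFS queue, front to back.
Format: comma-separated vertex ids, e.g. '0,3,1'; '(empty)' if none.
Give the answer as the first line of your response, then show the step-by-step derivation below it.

5,0,6

step 1: dequeue 3; queue=[2,5]; order=3
step 2: dequeue 2; queue=[5,0,6]; order=3,2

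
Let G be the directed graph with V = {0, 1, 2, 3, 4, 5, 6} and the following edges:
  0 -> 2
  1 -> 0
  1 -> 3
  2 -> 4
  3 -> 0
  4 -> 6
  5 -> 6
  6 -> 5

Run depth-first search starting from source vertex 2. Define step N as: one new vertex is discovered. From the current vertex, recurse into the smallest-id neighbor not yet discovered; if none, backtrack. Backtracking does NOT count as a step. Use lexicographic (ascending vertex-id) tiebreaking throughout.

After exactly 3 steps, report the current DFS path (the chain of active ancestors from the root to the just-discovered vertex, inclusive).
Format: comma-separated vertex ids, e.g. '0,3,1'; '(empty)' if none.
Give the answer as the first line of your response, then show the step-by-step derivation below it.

2,4,6

step 1: discover 2; path=2; order=2
step 2: discover 4; path=2>4; order=2,4
step 3: discover 6; path=2>4>6; order=2,4,6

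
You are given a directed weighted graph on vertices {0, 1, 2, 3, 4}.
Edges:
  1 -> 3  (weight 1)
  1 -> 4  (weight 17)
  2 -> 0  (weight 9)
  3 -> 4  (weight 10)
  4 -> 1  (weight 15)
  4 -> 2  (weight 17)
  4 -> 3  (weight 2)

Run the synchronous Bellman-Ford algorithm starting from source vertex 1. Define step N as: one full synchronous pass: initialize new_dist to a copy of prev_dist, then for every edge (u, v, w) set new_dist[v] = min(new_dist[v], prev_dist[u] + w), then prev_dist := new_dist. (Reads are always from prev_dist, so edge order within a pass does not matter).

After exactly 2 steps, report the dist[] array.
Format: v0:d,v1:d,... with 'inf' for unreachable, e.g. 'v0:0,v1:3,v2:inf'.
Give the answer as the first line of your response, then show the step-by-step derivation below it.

v0:inf,v1:0,v2:34,v3:1,v4:11

step 1: dist = v0:inf,v1:0,v2:inf,v3:1,v4:17
step 2: dist = v0:inf,v1:0,v2:34,v3:1,v4:11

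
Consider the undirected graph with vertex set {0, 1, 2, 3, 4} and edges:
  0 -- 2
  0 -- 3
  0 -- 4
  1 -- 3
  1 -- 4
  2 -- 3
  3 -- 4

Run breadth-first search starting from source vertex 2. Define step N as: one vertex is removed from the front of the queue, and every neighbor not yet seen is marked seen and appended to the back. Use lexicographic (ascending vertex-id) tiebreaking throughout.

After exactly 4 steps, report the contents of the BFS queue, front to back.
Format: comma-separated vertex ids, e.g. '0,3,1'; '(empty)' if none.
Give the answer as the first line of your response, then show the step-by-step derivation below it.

1

step 1: dequeue 2; queue=[0,3]; order=2
step 2: dequeue 0; queue=[3,4]; order=2,0
step 3: dequeue 3; queue=[4,1]; order=2,0,3
step 4: dequeue 4; queue=[1]; order=2,0,3,4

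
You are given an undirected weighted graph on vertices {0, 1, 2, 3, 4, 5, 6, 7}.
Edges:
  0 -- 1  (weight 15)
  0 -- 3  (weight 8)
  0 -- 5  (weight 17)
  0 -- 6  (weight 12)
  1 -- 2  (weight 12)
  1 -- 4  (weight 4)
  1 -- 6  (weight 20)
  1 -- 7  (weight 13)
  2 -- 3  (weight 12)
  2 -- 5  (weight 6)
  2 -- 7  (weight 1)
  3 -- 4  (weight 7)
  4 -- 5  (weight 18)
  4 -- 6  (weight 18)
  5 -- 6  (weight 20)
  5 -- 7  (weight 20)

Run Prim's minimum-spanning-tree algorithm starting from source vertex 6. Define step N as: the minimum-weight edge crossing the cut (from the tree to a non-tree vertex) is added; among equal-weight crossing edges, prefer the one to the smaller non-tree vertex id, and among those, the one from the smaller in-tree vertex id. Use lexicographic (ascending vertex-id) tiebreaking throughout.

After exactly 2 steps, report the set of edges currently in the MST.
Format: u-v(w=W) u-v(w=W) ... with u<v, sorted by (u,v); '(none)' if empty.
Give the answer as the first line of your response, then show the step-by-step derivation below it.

0-3(w=8) 0-6(w=12)

step 1: add edge 0-6 (w=12); MST = {0-6(w=12)}
step 2: add edge 0-3 (w=8); MST = {0-3(w=8) 0-6(w=12)}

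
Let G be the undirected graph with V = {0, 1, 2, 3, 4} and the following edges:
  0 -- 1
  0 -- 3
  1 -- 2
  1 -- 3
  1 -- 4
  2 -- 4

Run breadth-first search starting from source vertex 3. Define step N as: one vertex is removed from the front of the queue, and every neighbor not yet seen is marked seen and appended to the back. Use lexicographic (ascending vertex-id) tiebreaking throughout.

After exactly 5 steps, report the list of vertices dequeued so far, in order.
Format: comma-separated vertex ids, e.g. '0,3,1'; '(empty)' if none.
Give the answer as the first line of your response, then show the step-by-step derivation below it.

3,0,1,2,4

step 1: dequeue 3; queue=[0,1]; order=3
step 2: dequeue 0; queue=[1]; order=3,0
step 3: dequeue 1; queue=[2,4]; order=3,0,1
step 4: dequeue 2; queue=[4]; order=3,0,1,2
step 5: dequeue 4; queue=[(empty)]; order=3,0,1,2,4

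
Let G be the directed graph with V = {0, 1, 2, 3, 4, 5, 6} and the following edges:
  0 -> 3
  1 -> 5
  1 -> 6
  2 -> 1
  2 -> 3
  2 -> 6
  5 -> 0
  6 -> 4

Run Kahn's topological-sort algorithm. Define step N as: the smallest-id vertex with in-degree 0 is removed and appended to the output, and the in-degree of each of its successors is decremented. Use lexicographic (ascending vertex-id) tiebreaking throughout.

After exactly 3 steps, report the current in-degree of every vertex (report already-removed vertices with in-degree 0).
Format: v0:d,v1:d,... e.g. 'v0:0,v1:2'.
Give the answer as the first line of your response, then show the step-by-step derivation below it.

v0:0,v1:0,v2:0,v3:1,v4:1,v5:0,v6:0

step 1: output 2; order=[2]; indeg=(1,0,0,1,1,1,1)
step 2: output 1; order=[2,1]; indeg=(1,0,0,1,1,0,0)
step 3: output 5; order=[2,1,5]; indeg=(0,0,0,1,1,0,0)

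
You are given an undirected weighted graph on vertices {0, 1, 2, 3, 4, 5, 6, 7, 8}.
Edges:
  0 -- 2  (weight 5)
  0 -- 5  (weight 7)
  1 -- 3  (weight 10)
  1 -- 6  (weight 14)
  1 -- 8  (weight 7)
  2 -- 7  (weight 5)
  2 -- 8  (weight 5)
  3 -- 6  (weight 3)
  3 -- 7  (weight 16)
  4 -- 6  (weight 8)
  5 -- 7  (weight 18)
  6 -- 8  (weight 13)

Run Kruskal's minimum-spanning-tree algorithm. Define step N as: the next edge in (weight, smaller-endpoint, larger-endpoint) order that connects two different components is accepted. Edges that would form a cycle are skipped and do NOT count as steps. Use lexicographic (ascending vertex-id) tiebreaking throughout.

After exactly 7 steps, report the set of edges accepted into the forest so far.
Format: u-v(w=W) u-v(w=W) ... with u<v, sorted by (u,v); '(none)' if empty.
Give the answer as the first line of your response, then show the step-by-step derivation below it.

0-2(w=5) 0-5(w=7) 1-8(w=7) 2-7(w=5) 2-8(w=5) 3-6(w=3) 4-6(w=8)

step 1: add edge 3-6 (w=3); MST = {3-6(w=3)}
step 2: add edge 0-2 (w=5); MST = {0-2(w=5) 3-6(w=3)}
step 3: add edge 2-7 (w=5); MST = {0-2(w=5) 2-7(w=5) 3-6(w=3)}
step 4: add edge 2-8 (w=5); MST = {0-2(w=5) 2-7(w=5) 2-8(w=5) 3-6(w=3)}
step 5: add edge 0-5 (w=7); MST = {0-2(w=5) 0-5(w=7) 2-7(w=5) 2-8(w=5) 3-6(w=3)}
step 6: add edge 1-8 (w=7); MST = {0-2(w=5) 0-5(w=7) 1-8(w=7) 2-7(w=5) 2-8(w=5) 3-6(w=3)}
step 7: add edge 4-6 (w=8); MST = {0-2(w=5) 0-5(w=7) 1-8(w=7) 2-7(w=5) 2-8(w=5) 3-6(w=3) 4-6(w=8)}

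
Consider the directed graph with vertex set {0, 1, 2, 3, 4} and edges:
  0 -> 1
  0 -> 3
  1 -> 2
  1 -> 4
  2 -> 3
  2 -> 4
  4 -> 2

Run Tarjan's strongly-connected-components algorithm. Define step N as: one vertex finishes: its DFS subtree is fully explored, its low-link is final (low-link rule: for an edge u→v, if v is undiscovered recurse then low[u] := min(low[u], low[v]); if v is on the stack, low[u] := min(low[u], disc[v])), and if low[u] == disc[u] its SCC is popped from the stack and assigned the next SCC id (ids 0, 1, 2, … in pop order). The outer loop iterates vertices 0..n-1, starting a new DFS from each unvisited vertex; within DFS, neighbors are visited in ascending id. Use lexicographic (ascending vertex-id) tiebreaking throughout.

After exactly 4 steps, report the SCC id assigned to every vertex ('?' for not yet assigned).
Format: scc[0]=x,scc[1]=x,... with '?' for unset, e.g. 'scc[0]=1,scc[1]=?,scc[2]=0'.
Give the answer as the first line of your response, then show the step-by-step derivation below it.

scc[0]=?,scc[1]=2,scc[2]=1,scc[3]=0,scc[4]=1

step 1: low=(low[0]=0,low[1]=1,low[2]=2,low[3]=3,low[4]=?); scc=(scc[0]=?,scc[1]=?,scc[2]=?,scc[3]=0,scc[4]=?)
step 2: low=(low[0]=0,low[1]=1,low[2]=2,low[3]=3,low[4]=2); scc=(scc[0]=?,scc[1]=?,scc[2]=?,scc[3]=0,scc[4]=?)
step 3: low=(low[0]=0,low[1]=1,low[2]=2,low[3]=3,low[4]=2); scc=(scc[0]=?,scc[1]=?,scc[2]=1,scc[3]=0,scc[4]=1)
step 4: low=(low[0]=0,low[1]=1,low[2]=2,low[3]=3,low[4]=2); scc=(scc[0]=?,scc[1]=2,scc[2]=1,scc[3]=0,scc[4]=1)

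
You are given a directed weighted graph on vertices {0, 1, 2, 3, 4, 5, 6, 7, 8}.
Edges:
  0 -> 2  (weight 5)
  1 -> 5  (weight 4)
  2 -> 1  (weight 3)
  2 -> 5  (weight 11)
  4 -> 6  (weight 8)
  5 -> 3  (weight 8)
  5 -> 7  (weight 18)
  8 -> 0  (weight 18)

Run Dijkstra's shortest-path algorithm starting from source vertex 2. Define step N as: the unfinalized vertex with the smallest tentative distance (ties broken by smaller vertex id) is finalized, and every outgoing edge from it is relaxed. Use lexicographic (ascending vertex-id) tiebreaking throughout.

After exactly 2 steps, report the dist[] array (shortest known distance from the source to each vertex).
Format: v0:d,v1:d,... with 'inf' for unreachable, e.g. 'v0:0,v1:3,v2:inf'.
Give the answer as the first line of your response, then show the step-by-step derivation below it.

v0:inf,v1:3,v2:0,v3:inf,v4:inf,v5:7,v6:inf,v7:inf,v8:inf

step 1: dist = v0:inf,v1:3,v2:0,v3:inf,v4:inf,v5:11,v6:inf,v7:inf,v8:inf
step 2: dist = v0:inf,v1:3,v2:0,v3:inf,v4:inf,v5:7,v6:inf,v7:inf,v8:inf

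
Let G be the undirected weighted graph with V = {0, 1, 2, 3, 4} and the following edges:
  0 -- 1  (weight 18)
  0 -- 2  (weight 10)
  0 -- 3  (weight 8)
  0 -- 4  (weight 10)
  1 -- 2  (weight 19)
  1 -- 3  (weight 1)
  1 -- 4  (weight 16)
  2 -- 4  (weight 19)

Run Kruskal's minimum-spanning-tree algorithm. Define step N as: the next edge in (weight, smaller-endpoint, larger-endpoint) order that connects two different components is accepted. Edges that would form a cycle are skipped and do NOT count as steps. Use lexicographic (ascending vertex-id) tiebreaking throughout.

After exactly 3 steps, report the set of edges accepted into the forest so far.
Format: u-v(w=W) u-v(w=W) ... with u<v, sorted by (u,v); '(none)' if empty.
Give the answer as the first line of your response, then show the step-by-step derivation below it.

0-2(w=10) 0-3(w=8) 1-3(w=1)

step 1: add edge 1-3 (w=1); MST = {1-3(w=1)}
step 2: add edge 0-3 (w=8); MST = {0-3(w=8) 1-3(w=1)}
step 3: add edge 0-2 (w=10); MST = {0-2(w=10) 0-3(w=8) 1-3(w=1)}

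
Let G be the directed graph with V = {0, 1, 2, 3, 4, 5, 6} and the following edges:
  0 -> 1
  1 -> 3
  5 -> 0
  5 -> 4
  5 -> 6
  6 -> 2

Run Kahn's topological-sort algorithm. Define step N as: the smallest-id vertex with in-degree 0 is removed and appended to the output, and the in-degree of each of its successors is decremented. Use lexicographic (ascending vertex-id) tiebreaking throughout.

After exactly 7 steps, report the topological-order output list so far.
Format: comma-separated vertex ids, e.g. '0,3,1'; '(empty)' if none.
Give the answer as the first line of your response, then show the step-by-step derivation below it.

5,0,1,3,4,6,2

step 1: output 5; order=[5]; indeg=(0,1,1,1,0,0,0)
step 2: output 0; order=[5,0]; indeg=(0,0,1,1,0,0,0)
step 3: output 1; order=[5,0,1]; indeg=(0,0,1,0,0,0,0)
step 4: output 3; order=[5,0,1,3]; indeg=(0,0,1,0,0,0,0)
step 5: output 4; order=[5,0,1,3,4]; indeg=(0,0,1,0,0,0,0)
step 6: output 6; order=[5,0,1,3,4,6]; indeg=(0,0,0,0,0,0,0)
step 7: output 2; order=[5,0,1,3,4,6,2]; indeg=(0,0,0,0,0,0,0)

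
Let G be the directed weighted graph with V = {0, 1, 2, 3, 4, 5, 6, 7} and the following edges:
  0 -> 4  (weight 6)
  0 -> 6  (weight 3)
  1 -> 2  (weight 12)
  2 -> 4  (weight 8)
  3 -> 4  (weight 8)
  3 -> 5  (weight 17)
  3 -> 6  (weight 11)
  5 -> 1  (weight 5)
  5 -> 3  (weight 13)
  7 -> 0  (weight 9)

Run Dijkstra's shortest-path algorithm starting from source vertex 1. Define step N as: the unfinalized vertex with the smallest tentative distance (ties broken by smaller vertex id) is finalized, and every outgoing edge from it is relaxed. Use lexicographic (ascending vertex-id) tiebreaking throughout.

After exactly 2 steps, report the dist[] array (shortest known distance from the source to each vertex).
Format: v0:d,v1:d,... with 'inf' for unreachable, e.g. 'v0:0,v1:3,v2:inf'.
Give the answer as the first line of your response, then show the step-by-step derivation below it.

v0:inf,v1:0,v2:12,v3:inf,v4:20,v5:inf,v6:inf,v7:inf

step 1: dist = v0:inf,v1:0,v2:12,v3:inf,v4:inf,v5:inf,v6:inf,v7:inf
step 2: dist = v0:inf,v1:0,v2:12,v3:inf,v4:20,v5:inf,v6:inf,v7:inf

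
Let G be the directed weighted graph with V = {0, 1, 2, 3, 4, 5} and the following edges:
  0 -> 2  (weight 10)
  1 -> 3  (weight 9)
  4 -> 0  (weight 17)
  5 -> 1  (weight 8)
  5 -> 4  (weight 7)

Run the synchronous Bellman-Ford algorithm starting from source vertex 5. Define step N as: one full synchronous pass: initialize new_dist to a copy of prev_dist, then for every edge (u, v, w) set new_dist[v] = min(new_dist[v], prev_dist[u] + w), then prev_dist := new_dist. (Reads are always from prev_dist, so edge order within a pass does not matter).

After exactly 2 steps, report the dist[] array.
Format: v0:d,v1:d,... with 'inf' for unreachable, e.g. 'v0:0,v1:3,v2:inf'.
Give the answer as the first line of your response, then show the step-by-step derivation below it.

v0:24,v1:8,v2:inf,v3:17,v4:7,v5:0

step 1: dist = v0:inf,v1:8,v2:inf,v3:inf,v4:7,v5:0
step 2: dist = v0:24,v1:8,v2:inf,v3:17,v4:7,v5:0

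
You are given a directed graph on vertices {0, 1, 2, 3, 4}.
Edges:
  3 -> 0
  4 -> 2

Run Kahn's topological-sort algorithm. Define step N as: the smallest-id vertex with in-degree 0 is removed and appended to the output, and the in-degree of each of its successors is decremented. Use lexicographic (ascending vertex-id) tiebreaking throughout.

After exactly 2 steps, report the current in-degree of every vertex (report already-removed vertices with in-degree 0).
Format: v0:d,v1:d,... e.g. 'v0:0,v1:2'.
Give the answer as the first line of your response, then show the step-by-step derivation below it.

v0:0,v1:0,v2:1,v3:0,v4:0

step 1: output 1; order=[1]; indeg=(1,0,1,0,0)
step 2: output 3; order=[1,3]; indeg=(0,0,1,0,0)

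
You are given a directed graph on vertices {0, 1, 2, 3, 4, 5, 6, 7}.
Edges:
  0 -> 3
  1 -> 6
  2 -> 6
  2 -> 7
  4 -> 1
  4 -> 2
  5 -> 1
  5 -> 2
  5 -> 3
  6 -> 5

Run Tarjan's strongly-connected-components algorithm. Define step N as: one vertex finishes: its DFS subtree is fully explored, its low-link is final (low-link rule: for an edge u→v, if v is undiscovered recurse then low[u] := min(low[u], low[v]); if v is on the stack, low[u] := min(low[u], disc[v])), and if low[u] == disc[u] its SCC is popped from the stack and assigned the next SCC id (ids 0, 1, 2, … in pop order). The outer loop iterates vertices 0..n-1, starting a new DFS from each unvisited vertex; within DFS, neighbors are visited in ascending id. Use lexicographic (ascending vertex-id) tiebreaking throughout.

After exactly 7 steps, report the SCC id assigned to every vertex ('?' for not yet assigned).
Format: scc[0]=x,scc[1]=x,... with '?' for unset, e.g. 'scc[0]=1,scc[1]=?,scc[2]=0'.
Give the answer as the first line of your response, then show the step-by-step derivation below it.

scc[0]=1,scc[1]=3,scc[2]=3,scc[3]=0,scc[4]=?,scc[5]=3,scc[6]=3,scc[7]=2

step 1: low=(low[0]=0,low[1]=?,low[2]=?,low[3]=1,low[4]=?,low[5]=?,low[6]=?,low[7]=?); scc=(scc[0]=?,scc[1]=?,scc[2]=?,scc[3]=0,scc[4]=?,scc[5]=?,scc[6]=?,scc[7]=?)
step 2: low=(low[0]=0,low[1]=?,low[2]=?,low[3]=1,low[4]=?,low[5]=?,low[6]=?,low[7]=?); scc=(scc[0]=1,scc[1]=?,scc[2]=?,scc[3]=0,scc[4]=?,scc[5]=?,scc[6]=?,scc[7]=?)
step 3: low=(low[0]=0,low[1]=2,low[2]=3,low[3]=1,low[4]=?,low[5]=2,low[6]=3,low[7]=6); scc=(scc[0]=1,scc[1]=?,scc[2]=?,scc[3]=0,scc[4]=?,scc[5]=?,scc[6]=?,scc[7]=2)
step 4: low=(low[0]=0,low[1]=2,low[2]=3,low[3]=1,low[4]=?,low[5]=2,low[6]=3,low[7]=6); scc=(scc[0]=1,scc[1]=?,scc[2]=?,scc[3]=0,scc[4]=?,scc[5]=?,scc[6]=?,scc[7]=2)
step 5: low=(low[0]=0,low[1]=2,low[2]=3,low[3]=1,low[4]=?,low[5]=2,low[6]=3,low[7]=6); scc=(scc[0]=1,scc[1]=?,scc[2]=?,scc[3]=0,scc[4]=?,scc[5]=?,scc[6]=?,scc[7]=2)
step 6: low=(low[0]=0,low[1]=2,low[2]=3,low[3]=1,low[4]=?,low[5]=2,low[6]=2,low[7]=6); scc=(scc[0]=1,scc[1]=?,scc[2]=?,scc[3]=0,scc[4]=?,scc[5]=?,scc[6]=?,scc[7]=2)
step 7: low=(low[0]=0,low[1]=2,low[2]=3,low[3]=1,low[4]=?,low[5]=2,low[6]=2,low[7]=6); scc=(scc[0]=1,scc[1]=3,scc[2]=3,scc[3]=0,scc[4]=?,scc[5]=3,scc[6]=3,scc[7]=2)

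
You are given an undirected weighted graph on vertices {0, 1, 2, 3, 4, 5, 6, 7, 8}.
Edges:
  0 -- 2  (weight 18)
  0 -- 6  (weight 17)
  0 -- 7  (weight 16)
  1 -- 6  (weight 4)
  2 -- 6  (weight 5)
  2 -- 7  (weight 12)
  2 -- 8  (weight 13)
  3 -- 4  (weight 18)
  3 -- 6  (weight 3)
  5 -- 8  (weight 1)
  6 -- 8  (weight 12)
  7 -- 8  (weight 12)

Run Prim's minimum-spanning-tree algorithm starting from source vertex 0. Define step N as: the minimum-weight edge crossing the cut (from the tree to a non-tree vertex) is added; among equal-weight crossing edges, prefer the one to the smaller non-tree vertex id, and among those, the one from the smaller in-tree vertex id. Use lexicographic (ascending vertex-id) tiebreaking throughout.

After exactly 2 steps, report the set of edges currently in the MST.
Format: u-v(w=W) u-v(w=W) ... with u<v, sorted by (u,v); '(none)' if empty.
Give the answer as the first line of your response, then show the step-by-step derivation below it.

0-7(w=16) 2-7(w=12)

step 1: add edge 0-7 (w=16); MST = {0-7(w=16)}
step 2: add edge 2-7 (w=12); MST = {0-7(w=16) 2-7(w=12)}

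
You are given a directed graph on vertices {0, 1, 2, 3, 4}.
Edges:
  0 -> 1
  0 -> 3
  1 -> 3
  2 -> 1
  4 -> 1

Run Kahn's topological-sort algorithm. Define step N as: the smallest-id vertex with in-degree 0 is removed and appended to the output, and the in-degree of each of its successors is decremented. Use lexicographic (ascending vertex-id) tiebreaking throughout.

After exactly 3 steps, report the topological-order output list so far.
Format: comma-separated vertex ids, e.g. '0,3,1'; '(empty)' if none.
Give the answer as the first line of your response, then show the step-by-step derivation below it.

0,2,4

step 1: output 0; order=[0]; indeg=(0,2,0,1,0)
step 2: output 2; order=[0,2]; indeg=(0,1,0,1,0)
step 3: output 4; order=[0,2,4]; indeg=(0,0,0,1,0)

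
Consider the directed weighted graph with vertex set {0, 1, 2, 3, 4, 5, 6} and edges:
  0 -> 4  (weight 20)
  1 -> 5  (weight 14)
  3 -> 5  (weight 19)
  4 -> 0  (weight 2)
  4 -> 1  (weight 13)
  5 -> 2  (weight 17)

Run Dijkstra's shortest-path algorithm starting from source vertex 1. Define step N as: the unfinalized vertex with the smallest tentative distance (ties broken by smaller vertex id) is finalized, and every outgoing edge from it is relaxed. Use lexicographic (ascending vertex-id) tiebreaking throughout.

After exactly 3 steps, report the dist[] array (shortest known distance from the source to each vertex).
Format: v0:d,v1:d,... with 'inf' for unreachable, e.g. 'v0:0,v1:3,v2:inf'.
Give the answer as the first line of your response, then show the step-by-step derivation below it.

v0:inf,v1:0,v2:31,v3:inf,v4:inf,v5:14,v6:inf

step 1: dist = v0:inf,v1:0,v2:inf,v3:inf,v4:inf,v5:14,v6:inf
step 2: dist = v0:inf,v1:0,v2:31,v3:inf,v4:inf,v5:14,v6:inf
step 3: dist = v0:inf,v1:0,v2:31,v3:inf,v4:inf,v5:14,v6:inf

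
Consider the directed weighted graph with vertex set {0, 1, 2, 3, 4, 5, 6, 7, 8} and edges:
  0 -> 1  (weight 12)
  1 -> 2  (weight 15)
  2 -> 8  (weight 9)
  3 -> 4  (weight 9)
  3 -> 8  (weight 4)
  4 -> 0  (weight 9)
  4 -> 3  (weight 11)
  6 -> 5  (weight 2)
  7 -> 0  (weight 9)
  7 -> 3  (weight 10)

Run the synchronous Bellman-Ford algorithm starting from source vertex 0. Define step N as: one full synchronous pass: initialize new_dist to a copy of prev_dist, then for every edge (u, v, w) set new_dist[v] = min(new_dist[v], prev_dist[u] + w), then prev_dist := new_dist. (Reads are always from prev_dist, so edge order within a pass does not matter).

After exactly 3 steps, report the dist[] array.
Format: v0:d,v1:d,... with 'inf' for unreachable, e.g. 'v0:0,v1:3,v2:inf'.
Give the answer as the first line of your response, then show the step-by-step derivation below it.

v0:0,v1:12,v2:27,v3:inf,v4:inf,v5:inf,v6:inf,v7:inf,v8:36

step 1: dist = v0:0,v1:12,v2:inf,v3:inf,v4:inf,v5:inf,v6:inf,v7:inf,v8:inf
step 2: dist = v0:0,v1:12,v2:27,v3:inf,v4:inf,v5:inf,v6:inf,v7:inf,v8:inf
step 3: dist = v0:0,v1:12,v2:27,v3:inf,v4:inf,v5:inf,v6:inf,v7:inf,v8:36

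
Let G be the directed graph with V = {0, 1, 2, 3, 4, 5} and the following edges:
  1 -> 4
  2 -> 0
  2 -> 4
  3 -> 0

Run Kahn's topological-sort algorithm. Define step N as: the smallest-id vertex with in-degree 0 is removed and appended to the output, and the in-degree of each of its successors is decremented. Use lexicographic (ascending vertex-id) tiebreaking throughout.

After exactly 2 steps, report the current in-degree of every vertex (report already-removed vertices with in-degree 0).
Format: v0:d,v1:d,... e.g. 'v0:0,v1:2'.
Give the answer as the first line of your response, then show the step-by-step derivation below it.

v0:1,v1:0,v2:0,v3:0,v4:0,v5:0

step 1: output 1; order=[1]; indeg=(2,0,0,0,1,0)
step 2: output 2; order=[1,2]; indeg=(1,0,0,0,0,0)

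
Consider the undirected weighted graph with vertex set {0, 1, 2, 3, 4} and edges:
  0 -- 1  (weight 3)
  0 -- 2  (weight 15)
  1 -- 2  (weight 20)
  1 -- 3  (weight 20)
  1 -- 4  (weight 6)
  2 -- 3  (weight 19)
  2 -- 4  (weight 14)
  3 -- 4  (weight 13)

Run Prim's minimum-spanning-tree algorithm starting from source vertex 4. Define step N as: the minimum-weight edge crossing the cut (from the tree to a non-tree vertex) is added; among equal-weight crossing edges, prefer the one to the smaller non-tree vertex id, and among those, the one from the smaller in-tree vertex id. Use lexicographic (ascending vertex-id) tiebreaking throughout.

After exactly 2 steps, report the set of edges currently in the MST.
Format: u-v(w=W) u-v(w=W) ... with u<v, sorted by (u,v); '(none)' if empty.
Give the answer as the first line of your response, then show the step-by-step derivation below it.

0-1(w=3) 1-4(w=6)

step 1: add edge 1-4 (w=6); MST = {1-4(w=6)}
step 2: add edge 0-1 (w=3); MST = {0-1(w=3) 1-4(w=6)}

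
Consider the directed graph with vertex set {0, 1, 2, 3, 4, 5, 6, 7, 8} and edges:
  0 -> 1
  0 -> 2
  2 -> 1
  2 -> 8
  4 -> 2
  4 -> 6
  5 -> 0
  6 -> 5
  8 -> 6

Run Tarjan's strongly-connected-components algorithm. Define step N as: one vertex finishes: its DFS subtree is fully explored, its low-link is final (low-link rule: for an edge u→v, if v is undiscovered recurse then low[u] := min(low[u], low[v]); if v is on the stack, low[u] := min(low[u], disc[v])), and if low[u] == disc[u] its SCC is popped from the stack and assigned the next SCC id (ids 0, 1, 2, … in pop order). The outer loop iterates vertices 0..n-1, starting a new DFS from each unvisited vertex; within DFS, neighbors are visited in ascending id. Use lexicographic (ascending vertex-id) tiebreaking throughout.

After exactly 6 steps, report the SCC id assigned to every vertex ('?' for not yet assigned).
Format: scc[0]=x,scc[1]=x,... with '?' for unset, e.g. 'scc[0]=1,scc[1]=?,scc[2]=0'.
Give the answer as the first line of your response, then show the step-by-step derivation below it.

scc[0]=1,scc[1]=0,scc[2]=1,scc[3]=?,scc[4]=?,scc[5]=1,scc[6]=1,scc[7]=?,scc[8]=1

step 1: low=(low[0]=0,low[1]=1,low[2]=?,low[3]=?,low[4]=?,low[5]=?,low[6]=?,low[7]=?,low[8]=?); scc=(scc[0]=?,scc[1]=0,scc[2]=?,scc[3]=?,scc[4]=?,scc[5]=?,scc[6]=?,scc[7]=?,scc[8]=?)
step 2: low=(low[0]=0,low[1]=1,low[2]=2,low[3]=?,low[4]=?,low[5]=0,low[6]=4,low[7]=?,low[8]=3); scc=(scc[0]=?,scc[1]=0,scc[2]=?,scc[3]=?,scc[4]=?,scc[5]=?,scc[6]=?,scc[7]=?,scc[8]=?)
step 3: low=(low[0]=0,low[1]=1,low[2]=2,low[3]=?,low[4]=?,low[5]=0,low[6]=0,low[7]=?,low[8]=3); scc=(scc[0]=?,scc[1]=0,scc[2]=?,scc[3]=?,scc[4]=?,scc[5]=?,scc[6]=?,scc[7]=?,scc[8]=?)
step 4: low=(low[0]=0,low[1]=1,low[2]=2,low[3]=?,low[4]=?,low[5]=0,low[6]=0,low[7]=?,low[8]=0); scc=(scc[0]=?,scc[1]=0,scc[2]=?,scc[3]=?,scc[4]=?,scc[5]=?,scc[6]=?,scc[7]=?,scc[8]=?)
step 5: low=(low[0]=0,low[1]=1,low[2]=0,low[3]=?,low[4]=?,low[5]=0,low[6]=0,low[7]=?,low[8]=0); scc=(scc[0]=?,scc[1]=0,scc[2]=?,scc[3]=?,scc[4]=?,scc[5]=?,scc[6]=?,scc[7]=?,scc[8]=?)
step 6: low=(low[0]=0,low[1]=1,low[2]=0,low[3]=?,low[4]=?,low[5]=0,low[6]=0,low[7]=?,low[8]=0); scc=(scc[0]=1,scc[1]=0,scc[2]=1,scc[3]=?,scc[4]=?,scc[5]=1,scc[6]=1,scc[7]=?,scc[8]=1)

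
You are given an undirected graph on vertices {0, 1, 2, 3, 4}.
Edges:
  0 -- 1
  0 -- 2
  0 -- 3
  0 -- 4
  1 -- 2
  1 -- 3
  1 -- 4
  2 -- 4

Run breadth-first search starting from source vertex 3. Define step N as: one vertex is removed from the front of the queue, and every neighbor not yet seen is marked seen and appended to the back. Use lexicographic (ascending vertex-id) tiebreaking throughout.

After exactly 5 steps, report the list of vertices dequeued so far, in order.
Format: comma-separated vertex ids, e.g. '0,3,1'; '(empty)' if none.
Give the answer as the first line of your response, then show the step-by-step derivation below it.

3,0,1,2,4

step 1: dequeue 3; queue=[0,1]; order=3
step 2: dequeue 0; queue=[1,2,4]; order=3,0
step 3: dequeue 1; queue=[2,4]; order=3,0,1
step 4: dequeue 2; queue=[4]; order=3,0,1,2
step 5: dequeue 4; queue=[(empty)]; order=3,0,1,2,4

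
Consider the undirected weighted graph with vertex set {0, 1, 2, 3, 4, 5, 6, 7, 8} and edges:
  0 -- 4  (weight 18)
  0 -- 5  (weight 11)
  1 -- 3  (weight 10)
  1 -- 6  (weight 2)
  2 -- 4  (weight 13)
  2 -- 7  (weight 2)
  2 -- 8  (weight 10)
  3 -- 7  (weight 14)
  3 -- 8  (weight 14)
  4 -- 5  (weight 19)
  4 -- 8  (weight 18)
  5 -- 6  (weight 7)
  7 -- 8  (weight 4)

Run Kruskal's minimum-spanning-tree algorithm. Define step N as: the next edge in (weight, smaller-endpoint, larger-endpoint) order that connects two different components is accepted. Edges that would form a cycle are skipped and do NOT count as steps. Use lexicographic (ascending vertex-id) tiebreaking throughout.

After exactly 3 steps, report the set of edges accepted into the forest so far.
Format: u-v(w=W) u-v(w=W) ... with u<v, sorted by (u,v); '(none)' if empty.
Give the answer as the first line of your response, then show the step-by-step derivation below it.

1-6(w=2) 2-7(w=2) 7-8(w=4)

step 1: add edge 1-6 (w=2); MST = {1-6(w=2)}
step 2: add edge 2-7 (w=2); MST = {1-6(w=2) 2-7(w=2)}
step 3: add edge 7-8 (w=4); MST = {1-6(w=2) 2-7(w=2) 7-8(w=4)}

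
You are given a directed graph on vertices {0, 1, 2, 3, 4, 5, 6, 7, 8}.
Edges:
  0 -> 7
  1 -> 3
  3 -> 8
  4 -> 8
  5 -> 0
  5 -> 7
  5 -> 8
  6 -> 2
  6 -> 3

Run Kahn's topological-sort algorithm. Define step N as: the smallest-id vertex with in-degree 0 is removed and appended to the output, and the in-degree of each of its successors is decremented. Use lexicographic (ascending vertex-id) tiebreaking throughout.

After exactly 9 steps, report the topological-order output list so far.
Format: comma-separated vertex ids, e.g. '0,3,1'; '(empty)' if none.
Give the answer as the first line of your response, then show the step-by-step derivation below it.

1,4,5,0,6,2,3,7,8

step 1: output 1; order=[1]; indeg=(1,0,1,1,0,0,0,2,3)
step 2: output 4; order=[1,4]; indeg=(1,0,1,1,0,0,0,2,2)
step 3: output 5; order=[1,4,5]; indeg=(0,0,1,1,0,0,0,1,1)
step 4: output 0; order=[1,4,5,0]; indeg=(0,0,1,1,0,0,0,0,1)
step 5: output 6; order=[1,4,5,0,6]; indeg=(0,0,0,0,0,0,0,0,1)
step 6: output 2; order=[1,4,5,0,6,2]; indeg=(0,0,0,0,0,0,0,0,1)
step 7: output 3; order=[1,4,5,0,6,2,3]; indeg=(0,0,0,0,0,0,0,0,0)
step 8: output 7; order=[1,4,5,0,6,2,3,7]; indeg=(0,0,0,0,0,0,0,0,0)
step 9: output 8; order=[1,4,5,0,6,2,3,7,8]; indeg=(0,0,0,0,0,0,0,0,0)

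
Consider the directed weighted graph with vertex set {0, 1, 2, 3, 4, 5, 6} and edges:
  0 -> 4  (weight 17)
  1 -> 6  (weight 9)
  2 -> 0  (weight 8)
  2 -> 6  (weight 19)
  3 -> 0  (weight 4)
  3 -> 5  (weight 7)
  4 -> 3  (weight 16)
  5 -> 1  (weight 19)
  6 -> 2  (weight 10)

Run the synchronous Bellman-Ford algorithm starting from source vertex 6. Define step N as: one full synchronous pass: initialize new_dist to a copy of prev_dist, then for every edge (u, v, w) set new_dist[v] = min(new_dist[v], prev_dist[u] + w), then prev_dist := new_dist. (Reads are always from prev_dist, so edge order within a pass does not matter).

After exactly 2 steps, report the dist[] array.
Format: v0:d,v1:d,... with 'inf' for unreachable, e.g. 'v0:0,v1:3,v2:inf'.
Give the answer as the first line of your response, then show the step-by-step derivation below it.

v0:18,v1:inf,v2:10,v3:inf,v4:inf,v5:inf,v6:0

step 1: dist = v0:inf,v1:inf,v2:10,v3:inf,v4:inf,v5:inf,v6:0
step 2: dist = v0:18,v1:inf,v2:10,v3:inf,v4:inf,v5:inf,v6:0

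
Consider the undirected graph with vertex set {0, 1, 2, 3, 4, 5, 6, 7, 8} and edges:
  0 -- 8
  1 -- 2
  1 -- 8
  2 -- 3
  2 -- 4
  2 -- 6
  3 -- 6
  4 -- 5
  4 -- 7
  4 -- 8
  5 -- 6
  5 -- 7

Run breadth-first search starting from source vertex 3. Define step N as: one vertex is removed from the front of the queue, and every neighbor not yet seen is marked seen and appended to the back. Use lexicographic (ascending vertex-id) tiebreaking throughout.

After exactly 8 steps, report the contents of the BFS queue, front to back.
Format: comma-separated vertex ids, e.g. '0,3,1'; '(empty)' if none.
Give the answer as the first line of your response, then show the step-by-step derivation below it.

0

step 1: dequeue 3; queue=[2,6]; order=3
step 2: dequeue 2; queue=[6,1,4]; order=3,2
step 3: dequeue 6; queue=[1,4,5]; order=3,2,6
step 4: dequeue 1; queue=[4,5,8]; order=3,2,6,1
step 5: dequeue 4; queue=[5,8,7]; order=3,2,6,1,4
step 6: dequeue 5; queue=[8,7]; order=3,2,6,1,4,5
step 7: dequeue 8; queue=[7,0]; order=3,2,6,1,4,5,8
step 8: dequeue 7; queue=[0]; order=3,2,6,1,4,5,8,7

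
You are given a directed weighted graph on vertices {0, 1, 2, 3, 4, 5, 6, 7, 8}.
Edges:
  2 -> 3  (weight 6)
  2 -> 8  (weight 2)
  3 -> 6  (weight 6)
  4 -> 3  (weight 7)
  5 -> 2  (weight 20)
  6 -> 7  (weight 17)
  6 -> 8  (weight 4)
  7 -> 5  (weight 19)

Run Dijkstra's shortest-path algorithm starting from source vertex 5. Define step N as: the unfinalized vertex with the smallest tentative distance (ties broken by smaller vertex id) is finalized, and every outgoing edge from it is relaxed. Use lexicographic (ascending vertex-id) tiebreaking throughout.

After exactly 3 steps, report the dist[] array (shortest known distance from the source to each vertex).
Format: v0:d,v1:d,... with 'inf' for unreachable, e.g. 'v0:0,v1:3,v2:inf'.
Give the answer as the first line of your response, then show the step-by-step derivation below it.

v0:inf,v1:inf,v2:20,v3:26,v4:inf,v5:0,v6:inf,v7:inf,v8:22

step 1: dist = v0:inf,v1:inf,v2:20,v3:inf,v4:inf,v5:0,v6:inf,v7:inf,v8:inf
step 2: dist = v0:inf,v1:inf,v2:20,v3:26,v4:inf,v5:0,v6:inf,v7:inf,v8:22
step 3: dist = v0:inf,v1:inf,v2:20,v3:26,v4:inf,v5:0,v6:inf,v7:inf,v8:22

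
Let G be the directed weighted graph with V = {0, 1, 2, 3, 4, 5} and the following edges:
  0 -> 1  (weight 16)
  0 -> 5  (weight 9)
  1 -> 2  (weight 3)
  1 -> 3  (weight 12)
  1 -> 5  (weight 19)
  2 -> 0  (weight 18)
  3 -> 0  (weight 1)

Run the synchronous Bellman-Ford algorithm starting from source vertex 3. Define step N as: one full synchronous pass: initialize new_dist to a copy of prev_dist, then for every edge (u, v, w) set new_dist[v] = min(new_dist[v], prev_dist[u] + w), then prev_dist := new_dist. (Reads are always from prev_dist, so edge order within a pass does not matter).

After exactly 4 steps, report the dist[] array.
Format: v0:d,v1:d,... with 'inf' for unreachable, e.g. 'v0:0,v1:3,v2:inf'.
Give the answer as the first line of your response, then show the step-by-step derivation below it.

v0:1,v1:17,v2:20,v3:0,v4:inf,v5:10

step 1: dist = v0:1,v1:inf,v2:inf,v3:0,v4:inf,v5:inf
step 2: dist = v0:1,v1:17,v2:inf,v3:0,v4:inf,v5:10
step 3: dist = v0:1,v1:17,v2:20,v3:0,v4:inf,v5:10
step 4: dist = v0:1,v1:17,v2:20,v3:0,v4:inf,v5:10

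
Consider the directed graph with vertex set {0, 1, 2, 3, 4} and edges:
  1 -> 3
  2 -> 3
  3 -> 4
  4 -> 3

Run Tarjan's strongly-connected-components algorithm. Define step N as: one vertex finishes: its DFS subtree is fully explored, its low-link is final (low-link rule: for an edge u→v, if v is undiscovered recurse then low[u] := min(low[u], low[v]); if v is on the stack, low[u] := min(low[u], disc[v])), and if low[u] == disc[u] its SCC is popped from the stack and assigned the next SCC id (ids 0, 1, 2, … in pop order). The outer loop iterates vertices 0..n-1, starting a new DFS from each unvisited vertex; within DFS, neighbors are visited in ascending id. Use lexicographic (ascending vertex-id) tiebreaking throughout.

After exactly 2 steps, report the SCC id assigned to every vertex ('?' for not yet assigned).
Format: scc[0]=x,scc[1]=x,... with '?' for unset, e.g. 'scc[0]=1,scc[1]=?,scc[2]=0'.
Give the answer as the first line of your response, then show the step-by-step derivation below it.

scc[0]=0,scc[1]=?,scc[2]=?,scc[3]=?,scc[4]=?

step 1: low=(low[0]=0,low[1]=?,low[2]=?,low[3]=?,low[4]=?); scc=(scc[0]=0,scc[1]=?,scc[2]=?,scc[3]=?,scc[4]=?)
step 2: low=(low[0]=0,low[1]=1,low[2]=?,low[3]=2,low[4]=2); scc=(scc[0]=0,scc[1]=?,scc[2]=?,scc[3]=?,scc[4]=?)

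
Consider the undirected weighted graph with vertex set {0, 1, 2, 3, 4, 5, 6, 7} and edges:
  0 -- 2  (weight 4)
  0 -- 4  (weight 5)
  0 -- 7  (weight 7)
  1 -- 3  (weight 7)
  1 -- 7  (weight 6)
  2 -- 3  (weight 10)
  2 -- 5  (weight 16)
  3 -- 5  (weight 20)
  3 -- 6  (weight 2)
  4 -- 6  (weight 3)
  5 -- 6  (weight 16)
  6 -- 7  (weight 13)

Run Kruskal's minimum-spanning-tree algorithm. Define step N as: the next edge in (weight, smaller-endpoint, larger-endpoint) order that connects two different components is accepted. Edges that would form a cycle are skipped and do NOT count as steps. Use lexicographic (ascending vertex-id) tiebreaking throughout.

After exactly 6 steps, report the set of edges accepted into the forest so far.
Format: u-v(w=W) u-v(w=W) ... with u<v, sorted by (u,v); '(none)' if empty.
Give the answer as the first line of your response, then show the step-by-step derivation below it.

0-2(w=4) 0-4(w=5) 0-7(w=7) 1-7(w=6) 3-6(w=2) 4-6(w=3)

step 1: add edge 3-6 (w=2); MST = {3-6(w=2)}
step 2: add edge 4-6 (w=3); MST = {3-6(w=2) 4-6(w=3)}
step 3: add edge 0-2 (w=4); MST = {0-2(w=4) 3-6(w=2) 4-6(w=3)}
step 4: add edge 0-4 (w=5); MST = {0-2(w=4) 0-4(w=5) 3-6(w=2) 4-6(w=3)}
step 5: add edge 1-7 (w=6); MST = {0-2(w=4) 0-4(w=5) 1-7(w=6) 3-6(w=2) 4-6(w=3)}
step 6: add edge 0-7 (w=7); MST = {0-2(w=4) 0-4(w=5) 0-7(w=7) 1-7(w=6) 3-6(w=2) 4-6(w=3)}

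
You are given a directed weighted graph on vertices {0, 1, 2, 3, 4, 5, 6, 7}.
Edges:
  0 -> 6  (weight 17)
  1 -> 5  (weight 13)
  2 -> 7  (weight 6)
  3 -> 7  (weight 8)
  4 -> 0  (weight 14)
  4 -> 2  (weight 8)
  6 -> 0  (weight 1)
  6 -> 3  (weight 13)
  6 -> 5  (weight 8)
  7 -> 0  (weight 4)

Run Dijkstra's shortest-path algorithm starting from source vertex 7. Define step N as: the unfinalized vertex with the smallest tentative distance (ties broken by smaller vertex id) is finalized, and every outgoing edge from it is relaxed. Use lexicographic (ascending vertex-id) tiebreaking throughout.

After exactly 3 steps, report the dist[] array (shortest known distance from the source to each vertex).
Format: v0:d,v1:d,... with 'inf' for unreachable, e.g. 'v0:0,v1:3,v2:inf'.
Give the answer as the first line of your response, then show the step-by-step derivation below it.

v0:4,v1:inf,v2:inf,v3:34,v4:inf,v5:29,v6:21,v7:0

step 1: dist = v0:4,v1:inf,v2:inf,v3:inf,v4:inf,v5:inf,v6:inf,v7:0
step 2: dist = v0:4,v1:inf,v2:inf,v3:inf,v4:inf,v5:inf,v6:21,v7:0
step 3: dist = v0:4,v1:inf,v2:inf,v3:34,v4:inf,v5:29,v6:21,v7:0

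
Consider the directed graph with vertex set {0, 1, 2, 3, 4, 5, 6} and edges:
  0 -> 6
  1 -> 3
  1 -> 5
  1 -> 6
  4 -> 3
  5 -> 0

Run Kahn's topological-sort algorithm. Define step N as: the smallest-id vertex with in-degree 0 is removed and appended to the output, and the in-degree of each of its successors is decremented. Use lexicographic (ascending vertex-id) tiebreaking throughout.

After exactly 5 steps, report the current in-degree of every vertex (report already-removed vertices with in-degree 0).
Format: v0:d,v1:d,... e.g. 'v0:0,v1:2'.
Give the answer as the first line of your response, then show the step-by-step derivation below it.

v0:0,v1:0,v2:0,v3:0,v4:0,v5:0,v6:1

step 1: output 1; order=[1]; indeg=(1,0,0,1,0,0,1)
step 2: output 2; order=[1,2]; indeg=(1,0,0,1,0,0,1)
step 3: output 4; order=[1,2,4]; indeg=(1,0,0,0,0,0,1)
step 4: output 3; order=[1,2,4,3]; indeg=(1,0,0,0,0,0,1)
step 5: output 5; order=[1,2,4,3,5]; indeg=(0,0,0,0,0,0,1)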